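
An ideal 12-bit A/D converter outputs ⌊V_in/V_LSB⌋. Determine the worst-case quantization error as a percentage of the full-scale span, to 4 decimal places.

Truncating → worst-case error = 1 LSB = V_FS/2^12, so 100/4096 = 0.0244141 % of full scale.

0.0244 %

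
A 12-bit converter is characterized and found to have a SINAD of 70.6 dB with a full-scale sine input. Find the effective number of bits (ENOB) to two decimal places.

ENOB = (SINAD − 1.76) / 6.02 = (70.6 − 1.76)/6.02 = 11.435.

11.44 bits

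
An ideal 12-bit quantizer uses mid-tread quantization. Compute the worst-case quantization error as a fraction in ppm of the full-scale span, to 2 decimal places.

Rounding → worst-case error = ½ LSB = V_FS/2^13, so 1e+06/8192 = 122.07 ppm of full scale.

122.07 ppm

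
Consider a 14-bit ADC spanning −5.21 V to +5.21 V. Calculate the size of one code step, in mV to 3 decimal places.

Full-scale span = 10.42 V.
LSB = 10.42 / 2^14 = 10.42 / 16384 = 0.000635986 V = 0.636 mV.

0.636 mV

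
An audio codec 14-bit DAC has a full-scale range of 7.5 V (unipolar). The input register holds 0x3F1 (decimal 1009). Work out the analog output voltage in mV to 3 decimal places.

LSB = 7.5 V / 2^14 = 457.76 µV.
Code 0x3F1 = 1009 decimal.
V_out = 0 + 1009 × 0.000457764 V = 0.461884 V.
= 461.884 mV.

461.884 mV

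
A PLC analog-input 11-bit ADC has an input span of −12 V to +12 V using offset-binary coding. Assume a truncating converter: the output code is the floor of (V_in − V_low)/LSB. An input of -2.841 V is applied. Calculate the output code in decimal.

code 781

LSB = 24 V / 2048 = 11.719 mV.
Input sits at 781.568 steps above V_low.
So the output code is 781.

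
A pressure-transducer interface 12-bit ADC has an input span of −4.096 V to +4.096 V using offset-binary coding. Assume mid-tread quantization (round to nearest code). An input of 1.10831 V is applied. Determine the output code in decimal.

code 2602

Full-scale span = 8.192 V; LSB = 8.192/2^12 = 2.000 mV.
(V_in − V_low)/LSB = (1.10831 − (−4.096)) / 0.002 = 2602.155.
So the output code is 2602.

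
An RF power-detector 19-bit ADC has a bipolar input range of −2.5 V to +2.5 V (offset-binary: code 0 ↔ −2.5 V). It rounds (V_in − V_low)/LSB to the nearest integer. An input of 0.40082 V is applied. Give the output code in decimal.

LSB = 5 V / 524288 = 9.54 µV.
(0.40082 − (−2.5)) / 9.53674e-06 = 304173.023 LSBs.
So the output code is 304173.

code 304173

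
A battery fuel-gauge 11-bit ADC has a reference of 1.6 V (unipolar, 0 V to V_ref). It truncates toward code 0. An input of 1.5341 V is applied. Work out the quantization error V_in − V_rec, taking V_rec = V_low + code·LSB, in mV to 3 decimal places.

Step size: 1.6 V ÷ 2^11 = 0.781 mV.
Scaled input = 1963.6480 LSBs, so code = 1963.
V_rec = 0 + 1963·0.00078125 = 1.5335938 V.
Error = 1.5341 − 1.5335938 = 0.00050625 V = 0.506 mV.

0.506 mV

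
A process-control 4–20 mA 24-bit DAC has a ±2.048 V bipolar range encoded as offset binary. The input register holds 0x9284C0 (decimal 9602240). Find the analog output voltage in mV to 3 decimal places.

LSB = 4.096 V / 2^24 = 0.24 µV.
Code 0x9284C0 = 9602240 decimal.
V_out = (−2.048) + 9602240 × 2.44141e-07 V = 0.296297 V.
= 296.297 mV.

296.297 mV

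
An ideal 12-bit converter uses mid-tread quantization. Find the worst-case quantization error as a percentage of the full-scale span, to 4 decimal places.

0.0122 %

Rounding → worst-case error = ½ LSB = V_FS/2^13, so 100/8192 = 0.012207 % of full scale.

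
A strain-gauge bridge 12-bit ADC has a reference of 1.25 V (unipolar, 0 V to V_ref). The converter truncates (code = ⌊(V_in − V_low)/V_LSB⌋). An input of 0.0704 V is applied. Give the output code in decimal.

LSB = 1.25 V / 4096 = 305.18 µV.
(V_in − V_low)/LSB = (0.0704 − 0) / 0.000305176 = 230.687.
⌊·⌋(230.687) = 230.

code 230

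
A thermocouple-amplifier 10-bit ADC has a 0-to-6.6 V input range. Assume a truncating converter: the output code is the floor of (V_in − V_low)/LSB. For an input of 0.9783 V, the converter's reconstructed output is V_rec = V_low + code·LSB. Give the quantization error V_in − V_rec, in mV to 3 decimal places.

5.058 mV

Step size: 6.6 V ÷ 2^10 = 6.445 mV.
Scaled input = 151.7847 LSBs, so code = 151.
Code 151 maps back to 0 + 151×0.00644531 V = 0.97324219 V.
V_in − V_rec = 0.00505781 V = 5.058 mV.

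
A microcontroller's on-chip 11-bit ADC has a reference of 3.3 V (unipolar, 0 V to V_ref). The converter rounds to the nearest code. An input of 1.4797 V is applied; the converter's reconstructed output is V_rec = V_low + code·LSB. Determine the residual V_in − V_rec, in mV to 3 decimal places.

LSB = 3.3/2^11 = 1.611 mV.
(V_in − V_low)/LSB = (1.4797 − 0)/0.00161133 = 918.3108 → code 918 (round).
Reconstructed: 1.4791992 V.
Difference: 0.000500781 V → 0.501 mV.

0.501 mV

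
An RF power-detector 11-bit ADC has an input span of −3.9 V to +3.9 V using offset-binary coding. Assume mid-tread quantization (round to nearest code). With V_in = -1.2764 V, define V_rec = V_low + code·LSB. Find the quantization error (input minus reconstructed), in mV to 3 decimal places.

-0.521 mV

Step size: 7.8 V ÷ 2^11 = 3.809 mV.
Scaled input = 688.8632 LSBs, so code = 689.
Reconstructed: -1.2758789 V.
V_in − V_rec = -0.000521094 V = -0.521 mV.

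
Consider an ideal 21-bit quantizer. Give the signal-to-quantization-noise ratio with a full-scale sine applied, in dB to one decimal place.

128.2 dB

SNR ≈ 6.02·N + 1.76 dB = 6.02·21 + 1.76 = 128.18 dB.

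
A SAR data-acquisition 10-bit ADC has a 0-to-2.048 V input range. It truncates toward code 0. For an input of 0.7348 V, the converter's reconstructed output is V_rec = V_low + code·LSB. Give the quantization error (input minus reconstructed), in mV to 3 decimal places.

One LSB is 2.048 V / 1024 = 2.000 mV.
Scaled input = 367.4000 LSBs, so code = 367.
Code 367 maps back to 0 + 367×0.002 V = 0.734 V.
V_in − V_rec = 0.0008 V = 0.800 mV.

0.800 mV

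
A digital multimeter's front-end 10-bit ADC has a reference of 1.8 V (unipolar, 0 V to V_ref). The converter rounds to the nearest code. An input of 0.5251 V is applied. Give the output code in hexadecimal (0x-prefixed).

code 0x12B (decimal 299)

Full-scale span = 1.8 V; LSB = 1.8/2^10 = 1.758 mV.
Input sits at 298.724 steps above V_low.
round(298.724) = 299.
In hexadecimal (0x-prefixed): 0x12B.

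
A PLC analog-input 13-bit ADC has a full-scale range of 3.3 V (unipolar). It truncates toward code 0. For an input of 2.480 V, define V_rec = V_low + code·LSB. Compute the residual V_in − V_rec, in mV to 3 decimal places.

0.166 mV

One LSB is 3.3 V / 8192 = 402.83 µV.
(V_in − V_low)/LSB = (2.480 − 0)/0.000402832 = 6156.4121 → code 6156 (floor).
Reconstructed: 2.479834 V.
Difference: 0.000166016 V → 0.166 mV.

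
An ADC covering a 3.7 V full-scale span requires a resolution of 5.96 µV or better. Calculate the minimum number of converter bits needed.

Number of steps required ≥ 3.7 V / 5.96 µV = 620805.37.
Need 2^N ≥ 620805.37; 2^19 = 524288, 2^20 = 1048576.
Minimum N = 20.

20 bits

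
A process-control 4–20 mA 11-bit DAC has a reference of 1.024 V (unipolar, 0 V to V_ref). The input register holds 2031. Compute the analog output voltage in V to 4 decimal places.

LSB = 1.024 V / 2^11 = 0.500 mV.
V_out = 0 + 2031 × 0.0005 V = 1.0155 V.

1.0155 V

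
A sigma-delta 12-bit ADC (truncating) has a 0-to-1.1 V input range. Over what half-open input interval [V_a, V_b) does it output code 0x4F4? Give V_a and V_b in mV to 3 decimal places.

[340.527 mV, 340.796 mV)

LSB = 1.1/2^12 = 268.55 µV.
Code 0x4F4 = 1268 decimal.
V_a = V_low + 1268·LSB = 0.340527 V; V_b = V_low + 1269·LSB = 0.340796 V.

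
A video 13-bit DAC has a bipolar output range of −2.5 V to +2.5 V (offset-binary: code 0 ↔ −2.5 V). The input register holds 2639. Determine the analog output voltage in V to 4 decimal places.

LSB = 5 V / 2^13 = 0.610 mV.
V_out = (−2.5) + 2639 × 0.000610352 V = -0.889282 V.

-0.8893 V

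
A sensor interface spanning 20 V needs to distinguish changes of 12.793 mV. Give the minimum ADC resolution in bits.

Number of steps required ≥ 20 V / 12.793 mV = 1563.35.
Need 2^N ≥ 1563.35; 2^10 = 1024, 2^11 = 2048.
Minimum N = 11.

11 bits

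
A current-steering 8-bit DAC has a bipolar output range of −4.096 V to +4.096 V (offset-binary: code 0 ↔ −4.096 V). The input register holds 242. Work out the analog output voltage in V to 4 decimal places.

LSB = 8.192 V / 2^8 = 32.000 mV.
V_out = (−4.096) + 242 × 0.032 V = 3.648 V.

3.6480 V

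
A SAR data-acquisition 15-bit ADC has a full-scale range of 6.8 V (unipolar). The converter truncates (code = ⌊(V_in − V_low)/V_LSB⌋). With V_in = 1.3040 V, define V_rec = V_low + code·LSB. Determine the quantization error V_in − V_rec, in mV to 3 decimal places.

0.155 mV

One LSB is 6.8 V / 32768 = 207.52 µV.
Scaled input = 6283.7459 LSBs, so code = 6283.
Reconstructed: 1.3038452 V.
Difference: 0.000154785 V → 0.155 mV.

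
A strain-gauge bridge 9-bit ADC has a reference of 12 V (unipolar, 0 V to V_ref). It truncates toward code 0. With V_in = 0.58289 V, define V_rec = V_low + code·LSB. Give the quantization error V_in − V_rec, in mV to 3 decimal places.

20.390 mV

LSB = 12/2^9 = 23.438 mV.
(0.58289 − 0)/0.0234375 = 24.8700; ⌊·⌋ gives code 24.
Code 24 maps back to 0 + 24×0.0234375 V = 0.5625 V.
Difference: 0.02039 V → 20.390 mV.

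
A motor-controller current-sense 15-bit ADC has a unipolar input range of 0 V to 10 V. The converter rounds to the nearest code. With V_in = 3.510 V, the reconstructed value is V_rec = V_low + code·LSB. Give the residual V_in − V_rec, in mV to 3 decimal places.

LSB = 10/2^15 = 305.18 µV.
(3.510 − 0)/0.000305176 = 11501.5680; round gives code 11502.
Reconstructed: 3.5101318 V.
Error = 3.510 − 3.5101318 = -0.000131836 V = -0.132 mV.

-0.132 mV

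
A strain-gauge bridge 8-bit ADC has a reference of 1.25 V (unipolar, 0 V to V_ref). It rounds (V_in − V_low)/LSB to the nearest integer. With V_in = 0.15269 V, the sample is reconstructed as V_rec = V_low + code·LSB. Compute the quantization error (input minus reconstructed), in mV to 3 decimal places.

One LSB is 1.25 V / 256 = 4.883 mV.
(V_in − V_low)/LSB = (0.15269 − 0)/0.00488281 = 31.2709 → code 31 (round).
Code 31 maps back to 0 + 31×0.00488281 V = 0.15136719 V.
V_in − V_rec = 0.00132281 V = 1.323 mV.

1.323 mV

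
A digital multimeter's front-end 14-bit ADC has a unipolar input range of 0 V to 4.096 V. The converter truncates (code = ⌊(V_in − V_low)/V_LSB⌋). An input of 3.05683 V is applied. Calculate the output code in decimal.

Full-scale span = 4.096 V; LSB = 4.096/2^14 = 250.00 µV.
(3.05683 − 0) / 0.00025 = 12227.320 LSBs.
Floor → code 12227.

code 12227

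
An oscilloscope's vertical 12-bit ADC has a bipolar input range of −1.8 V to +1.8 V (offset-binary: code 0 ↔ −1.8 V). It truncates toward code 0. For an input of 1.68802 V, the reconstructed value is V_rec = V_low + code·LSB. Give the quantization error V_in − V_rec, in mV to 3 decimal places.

0.520 mV

LSB = 3.6/2^12 = 0.879 mV.
Scaled input = 3968.5916 LSBs, so code = 3968.
Reconstructed: 1.6875 V.
Error = 1.68802 − 1.6875 = 0.00052 V = 0.520 mV.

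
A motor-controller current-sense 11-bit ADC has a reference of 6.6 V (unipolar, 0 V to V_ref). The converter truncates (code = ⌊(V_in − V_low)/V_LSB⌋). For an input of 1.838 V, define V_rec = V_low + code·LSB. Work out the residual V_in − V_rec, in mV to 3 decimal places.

1.086 mV

LSB = 6.6/2^11 = 3.223 mV.
Scaled input = 570.3370 LSBs, so code = 570.
Reconstructed: 1.8369141 V.
Error = 1.838 − 1.8369141 = 0.00108594 V = 1.086 mV.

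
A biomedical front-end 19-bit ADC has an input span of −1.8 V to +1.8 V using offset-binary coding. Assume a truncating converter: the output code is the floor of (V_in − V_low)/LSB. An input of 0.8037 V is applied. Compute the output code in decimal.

Full-scale span = 3.6 V; LSB = 3.6/2^19 = 6.87 µV.
(V_in − V_low)/LSB = (0.8037 − (−1.8)) / 6.86646e-06 = 379191.296.
So the output code is 379191.

code 379191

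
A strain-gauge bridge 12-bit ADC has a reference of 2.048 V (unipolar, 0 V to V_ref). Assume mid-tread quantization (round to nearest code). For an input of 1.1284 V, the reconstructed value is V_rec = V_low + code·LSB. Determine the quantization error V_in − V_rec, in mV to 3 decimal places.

-0.100 mV

Step size: 2.048 V ÷ 2^12 = 0.500 mV.
Scaled input = 2256.8000 LSBs, so code = 2257.
Reconstructed: 1.1285 V.
Difference: -0.0001 V → -0.100 mV.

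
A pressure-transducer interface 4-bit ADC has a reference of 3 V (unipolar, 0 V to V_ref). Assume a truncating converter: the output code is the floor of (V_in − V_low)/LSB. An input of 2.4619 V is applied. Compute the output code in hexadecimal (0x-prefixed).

code 0xD (decimal 13)

With 16 levels over 3 V, one step is 187.500 mV.
(2.4619 − 0) / 0.1875 = 13.130 LSBs.
So the output code is 13.
In hexadecimal (0x-prefixed): 0xD.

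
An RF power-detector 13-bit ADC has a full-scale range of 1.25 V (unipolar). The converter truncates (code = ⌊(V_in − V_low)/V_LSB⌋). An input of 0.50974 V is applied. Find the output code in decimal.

code 3340

LSB = 1.25 V / 8192 = 152.59 µV.
(V_in − V_low)/LSB = (0.50974 − 0) / 0.000152588 = 3340.632.
⌊·⌋(3340.632) = 3340.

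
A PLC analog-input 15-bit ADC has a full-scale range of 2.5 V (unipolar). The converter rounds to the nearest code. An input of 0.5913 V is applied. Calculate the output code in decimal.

With 32768 levels over 2.5 V, one step is 76.29 µV.
(V_in − V_low)/LSB = (0.5913 − 0) / 7.62939e-05 = 7750.287.
So the output code is 7750.

code 7750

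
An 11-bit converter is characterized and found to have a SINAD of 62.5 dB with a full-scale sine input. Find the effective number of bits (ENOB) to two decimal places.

ENOB = (SINAD − 1.76) / 6.02 = (62.5 − 1.76)/6.02 = 10.090.

10.09 bits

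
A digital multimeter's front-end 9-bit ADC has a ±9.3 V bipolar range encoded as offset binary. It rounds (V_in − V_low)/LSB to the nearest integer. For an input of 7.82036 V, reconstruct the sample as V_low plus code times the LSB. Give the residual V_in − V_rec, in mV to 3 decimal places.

Step size: 18.6 V ÷ 2^9 = 36.328 mV.
(V_in − V_low)/LSB = (7.82036 − (−9.3))/0.0363281 = 471.2701 → code 471 (round).
Reconstructed: 7.8105469 V.
Difference: 0.00981313 V → 9.813 mV.

9.813 mV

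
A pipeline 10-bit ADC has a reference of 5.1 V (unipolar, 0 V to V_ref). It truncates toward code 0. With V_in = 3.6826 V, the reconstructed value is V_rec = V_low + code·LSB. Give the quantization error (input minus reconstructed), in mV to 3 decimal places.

LSB = 5.1/2^10 = 4.980 mV.
(V_in − V_low)/LSB = (3.6826 − 0)/0.00498047 = 739.4083 → code 739 (floor).
V_rec = 0 + 739·0.00498047 = 3.6805664 V.
Difference: 0.00203359 V → 2.034 mV.

2.034 mV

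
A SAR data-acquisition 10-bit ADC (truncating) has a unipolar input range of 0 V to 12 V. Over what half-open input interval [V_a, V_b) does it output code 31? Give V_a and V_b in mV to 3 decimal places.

LSB = 12/2^10 = 11.719 mV.
V_a = V_low + 31·LSB = 0.363281 V; V_b = V_low + 32·LSB = 0.375 V.

[363.281 mV, 375.000 mV)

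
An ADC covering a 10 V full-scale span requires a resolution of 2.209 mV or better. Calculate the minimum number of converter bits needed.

Number of steps required ≥ 10 V / 2.209 mV = 4526.94.
Need 2^N ≥ 4526.94; 2^12 = 4096, 2^13 = 8192.
Minimum N = 13.

13 bits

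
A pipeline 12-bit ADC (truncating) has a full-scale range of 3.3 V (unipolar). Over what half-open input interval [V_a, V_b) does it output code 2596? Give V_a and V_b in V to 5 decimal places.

[2.09150 V, 2.09231 V)

LSB = 3.3/2^12 = 0.806 mV.
V_a = V_low + 2596·LSB = 2.0915 V; V_b = V_low + 2597·LSB = 2.09231 V.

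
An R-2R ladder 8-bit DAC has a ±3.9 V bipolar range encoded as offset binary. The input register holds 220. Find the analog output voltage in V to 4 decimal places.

LSB = 7.8 V / 2^8 = 30.469 mV.
V_out = (−3.9) + 220 × 0.0304687 V = 2.80313 V.

2.8031 V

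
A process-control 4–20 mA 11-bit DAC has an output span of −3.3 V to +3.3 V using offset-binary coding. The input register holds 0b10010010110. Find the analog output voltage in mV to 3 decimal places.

483.398 mV

LSB = 6.6 V / 2^11 = 3.223 mV.
Code 0b10010010110 = 1174 decimal.
V_out = (−3.3) + 1174 × 0.00322266 V = 0.483398 V.
= 483.398 mV.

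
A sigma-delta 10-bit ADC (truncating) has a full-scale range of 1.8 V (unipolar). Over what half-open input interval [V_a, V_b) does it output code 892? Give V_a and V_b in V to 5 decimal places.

LSB = 1.8/2^10 = 1.758 mV.
V_a = V_low + 892·LSB = 1.56797 V; V_b = V_low + 893·LSB = 1.56973 V.

[1.56797 V, 1.56973 V)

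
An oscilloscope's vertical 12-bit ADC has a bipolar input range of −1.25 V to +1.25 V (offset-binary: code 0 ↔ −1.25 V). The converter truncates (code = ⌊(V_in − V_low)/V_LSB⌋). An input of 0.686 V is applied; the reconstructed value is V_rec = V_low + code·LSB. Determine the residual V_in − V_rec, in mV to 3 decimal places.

One LSB is 2.5 V / 4096 = 0.610 mV.
(0.686 − (−1.25))/0.000610352 = 3171.9424; ⌊·⌋ gives code 3171.
Code 3171 maps back to (−1.25) + 3171×0.000610352 V = 0.6854248 V.
V_in − V_rec = 0.000575195 V = 0.575 mV.

0.575 mV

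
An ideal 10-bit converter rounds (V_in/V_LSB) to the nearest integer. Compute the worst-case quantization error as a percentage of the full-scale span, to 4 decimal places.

0.0488 %

Rounding → worst-case error = ½ LSB = V_FS/2^11, so 100/2048 = 0.0488281 % of full scale.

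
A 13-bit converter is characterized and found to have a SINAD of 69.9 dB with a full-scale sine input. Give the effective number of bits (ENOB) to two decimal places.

ENOB = (SINAD − 1.76) / 6.02 = (69.9 − 1.76)/6.02 = 11.319.

11.32 bits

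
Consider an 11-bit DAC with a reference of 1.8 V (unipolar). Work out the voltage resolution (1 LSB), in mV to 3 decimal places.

Full-scale span = 1.8 V.
LSB = 1.8 / 2^11 = 1.8 / 2048 = 0.000878906 V = 0.879 mV.

0.879 mV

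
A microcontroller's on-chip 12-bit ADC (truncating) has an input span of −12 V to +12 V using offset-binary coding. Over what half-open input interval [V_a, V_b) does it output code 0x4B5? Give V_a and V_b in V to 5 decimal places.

[-4.93945 V, -4.93359 V)

LSB = 24/2^12 = 5.859 mV.
Code 0x4B5 = 1205 decimal.
V_a = V_low + 1205·LSB = -4.93945 V; V_b = V_low + 1206·LSB = -4.93359 V.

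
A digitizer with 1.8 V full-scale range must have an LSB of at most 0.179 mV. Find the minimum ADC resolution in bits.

Number of steps required ≥ 1.8 V / 0.179 mV = 10055.87.
Need 2^N ≥ 10055.87; 2^13 = 8192, 2^14 = 16384.
Minimum N = 14.

14 bits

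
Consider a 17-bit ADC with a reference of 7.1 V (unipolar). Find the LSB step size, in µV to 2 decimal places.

54.17 µV

Full-scale span = 7.1 V.
LSB = 7.1 / 2^17 = 7.1 / 131072 = 5.41687e-05 V = 54.17 µV.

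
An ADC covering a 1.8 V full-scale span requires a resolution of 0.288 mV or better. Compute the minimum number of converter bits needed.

13 bits

Number of steps required ≥ 1.8 V / 0.288 mV = 6250.00.
Need 2^N ≥ 6250.00; 2^12 = 4096, 2^13 = 8192.
Minimum N = 13.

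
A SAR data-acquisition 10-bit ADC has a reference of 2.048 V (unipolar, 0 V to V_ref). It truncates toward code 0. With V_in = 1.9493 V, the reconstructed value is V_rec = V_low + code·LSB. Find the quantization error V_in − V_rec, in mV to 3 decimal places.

1.300 mV

One LSB is 2.048 V / 1024 = 2.000 mV.
(V_in − V_low)/LSB = (1.9493 − 0)/0.002 = 974.6500 → code 974 (floor).
Reconstructed: 1.948 V.
Difference: 0.0013 V → 1.300 mV.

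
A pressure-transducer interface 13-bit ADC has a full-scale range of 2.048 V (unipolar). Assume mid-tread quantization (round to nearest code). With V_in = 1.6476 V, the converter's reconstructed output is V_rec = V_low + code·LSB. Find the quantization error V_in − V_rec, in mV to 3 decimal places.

One LSB is 2.048 V / 8192 = 250.00 µV.
(1.6476 − 0)/0.00025 = 6590.4000; round gives code 6590.
Reconstructed: 1.6475 V.
V_in − V_rec = 0.0001 V = 0.100 mV.

0.100 mV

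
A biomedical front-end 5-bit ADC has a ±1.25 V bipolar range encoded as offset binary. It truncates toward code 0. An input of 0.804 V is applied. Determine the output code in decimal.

code 26

With 32 levels over 2.5 V, one step is 78.125 mV.
(0.804 − (−1.25)) / 0.078125 = 26.291 LSBs.
⌊·⌋(26.291) = 26.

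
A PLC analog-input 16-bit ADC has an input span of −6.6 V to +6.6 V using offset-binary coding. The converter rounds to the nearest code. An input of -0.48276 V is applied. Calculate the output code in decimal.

code 30371

With 65536 levels over 13.2 V, one step is 201.42 µV.
(-0.48276 − (−6.6)) / 0.000201416 = 30371.170 LSBs.
So the output code is 30371.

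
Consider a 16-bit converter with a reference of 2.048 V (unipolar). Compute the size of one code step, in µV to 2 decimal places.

31.25 µV

Full-scale span = 2.048 V.
LSB = 2.048 / 2^16 = 2.048 / 65536 = 3.125e-05 V = 31.25 µV.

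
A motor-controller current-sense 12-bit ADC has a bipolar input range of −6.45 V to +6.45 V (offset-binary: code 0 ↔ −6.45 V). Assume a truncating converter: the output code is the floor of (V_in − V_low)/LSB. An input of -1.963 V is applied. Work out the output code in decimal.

Full-scale span = 12.9 V; LSB = 12.9/2^12 = 3.149 mV.
(-1.963 − (−6.45)) / 0.00314941 = 1424.709 LSBs.
So the output code is 1424.

code 1424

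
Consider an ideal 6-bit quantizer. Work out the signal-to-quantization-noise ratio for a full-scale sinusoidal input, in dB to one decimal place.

37.9 dB

SNR ≈ 6.02·N + 1.76 dB = 6.02·6 + 1.76 = 37.88 dB.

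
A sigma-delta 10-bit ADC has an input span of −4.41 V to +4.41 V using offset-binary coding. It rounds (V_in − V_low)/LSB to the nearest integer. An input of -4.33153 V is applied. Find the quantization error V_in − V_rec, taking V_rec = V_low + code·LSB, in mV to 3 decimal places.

LSB = 8.82/2^10 = 8.613 mV.
Scaled input = 9.1103 LSBs, so code = 9.
V_rec = (−4.41) + 9·0.00861328 = -4.3324805 V.
V_in − V_rec = 0.000950469 V = 0.950 mV.

0.950 mV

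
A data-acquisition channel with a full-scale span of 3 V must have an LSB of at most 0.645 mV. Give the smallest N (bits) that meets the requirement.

Number of steps required ≥ 3 V / 0.645 mV = 4651.16.
Need 2^N ≥ 4651.16; 2^12 = 4096, 2^13 = 8192.
Minimum N = 13.

13 bits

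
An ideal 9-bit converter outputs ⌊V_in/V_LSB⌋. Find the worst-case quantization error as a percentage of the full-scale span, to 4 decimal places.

Truncating → worst-case error = 1 LSB = V_FS/2^9, so 100/512 = 0.195312 % of full scale.

0.1953 %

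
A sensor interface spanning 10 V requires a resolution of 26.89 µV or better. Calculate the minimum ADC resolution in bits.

19 bits

Number of steps required ≥ 10 V / 26.89 µV = 371885.46.
Need 2^N ≥ 371885.46; 2^18 = 262144, 2^19 = 524288.
Minimum N = 19.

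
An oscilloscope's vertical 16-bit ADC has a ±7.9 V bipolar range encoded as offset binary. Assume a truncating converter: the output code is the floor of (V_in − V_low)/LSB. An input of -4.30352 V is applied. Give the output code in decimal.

Full-scale span = 15.8 V; LSB = 15.8/2^16 = 241.09 µV.
(-4.30352 − (−7.9)) / 0.000241089 = 14917.653 LSBs.
So the output code is 14917.

code 14917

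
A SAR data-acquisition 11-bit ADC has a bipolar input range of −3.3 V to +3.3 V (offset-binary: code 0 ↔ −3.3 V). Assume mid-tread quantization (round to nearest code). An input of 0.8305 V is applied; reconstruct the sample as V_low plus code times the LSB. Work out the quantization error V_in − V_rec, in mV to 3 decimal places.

-0.945 mV

One LSB is 6.6 V / 2048 = 3.223 mV.
Scaled input = 1281.7067 LSBs, so code = 1282.
Reconstructed: 0.83144531 V.
Error = 0.8305 − 0.83144531 = -0.000945312 V = -0.945 mV.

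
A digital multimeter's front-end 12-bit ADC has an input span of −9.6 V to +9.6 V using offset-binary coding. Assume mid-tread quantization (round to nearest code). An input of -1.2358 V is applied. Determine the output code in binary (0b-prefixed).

Full-scale span = 19.2 V; LSB = 19.2/2^12 = 4.688 mV.
Input sits at 1784.363 steps above V_low.
So the output code is 1784.
In binary (0b-prefixed): 0b11011111000.

code 0b11011111000 (decimal 1784)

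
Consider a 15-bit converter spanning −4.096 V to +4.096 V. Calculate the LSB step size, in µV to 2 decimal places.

Full-scale span = 8.192 V.
LSB = 8.192 / 2^15 = 8.192 / 32768 = 0.00025 V = 250.00 µV.

250.00 µV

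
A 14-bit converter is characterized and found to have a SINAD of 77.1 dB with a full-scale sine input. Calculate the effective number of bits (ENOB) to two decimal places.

ENOB = (SINAD − 1.76) / 6.02 = (77.1 − 1.76)/6.02 = 12.515.

12.51 bits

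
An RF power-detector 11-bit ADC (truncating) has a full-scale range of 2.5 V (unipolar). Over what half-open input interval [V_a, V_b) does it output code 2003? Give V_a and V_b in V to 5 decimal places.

[2.44507 V, 2.44629 V)

LSB = 2.5/2^11 = 1.221 mV.
V_a = V_low + 2003·LSB = 2.44507 V; V_b = V_low + 2004·LSB = 2.44629 V.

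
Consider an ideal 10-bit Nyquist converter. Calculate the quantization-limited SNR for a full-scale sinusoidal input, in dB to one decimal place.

SNR ≈ 6.02·N + 1.76 dB = 6.02·10 + 1.76 = 61.96 dB.

62.0 dB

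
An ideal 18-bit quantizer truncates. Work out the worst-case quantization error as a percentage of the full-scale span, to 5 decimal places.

0.00038 %

Truncating → worst-case error = 1 LSB = V_FS/2^18, so 100/262144 = 0.00038147 % of full scale.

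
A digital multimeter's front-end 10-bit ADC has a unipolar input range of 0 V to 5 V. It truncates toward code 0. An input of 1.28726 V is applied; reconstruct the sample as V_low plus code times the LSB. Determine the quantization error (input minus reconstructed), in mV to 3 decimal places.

LSB = 5/2^10 = 4.883 mV.
(1.28726 − 0)/0.00488281 = 263.6308; ⌊·⌋ gives code 263.
Code 263 maps back to 0 + 263×0.00488281 V = 1.2841797 V.
Error = 1.28726 − 1.2841797 = 0.00308031 V = 3.080 mV.

3.080 mV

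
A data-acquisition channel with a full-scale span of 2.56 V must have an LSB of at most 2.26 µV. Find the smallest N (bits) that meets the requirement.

21 bits

Number of steps required ≥ 2.56 V / 2.26 µV = 1132743.36.
Need 2^N ≥ 1132743.36; 2^20 = 1048576, 2^21 = 2097152.
Minimum N = 21.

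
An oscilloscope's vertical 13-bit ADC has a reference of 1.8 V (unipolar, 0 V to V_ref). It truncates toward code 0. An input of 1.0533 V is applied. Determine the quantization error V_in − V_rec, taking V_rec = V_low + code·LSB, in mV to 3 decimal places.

0.151 mV

Step size: 1.8 V ÷ 2^13 = 219.73 µV.
(V_in − V_low)/LSB = (1.0533 − 0)/0.000219727 = 4793.6853 → code 4793 (floor).
Reconstructed: 1.0531494 V.
V_in − V_rec = 0.000150586 V = 0.151 mV.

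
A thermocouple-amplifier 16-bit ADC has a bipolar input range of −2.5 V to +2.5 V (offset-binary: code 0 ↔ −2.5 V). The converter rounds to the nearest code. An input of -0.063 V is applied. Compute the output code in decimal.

code 31942

With 65536 levels over 5 V, one step is 76.29 µV.
(-0.063 − (−2.5)) / 7.62939e-05 = 31942.246 LSBs.
round(31942.246) = 31942.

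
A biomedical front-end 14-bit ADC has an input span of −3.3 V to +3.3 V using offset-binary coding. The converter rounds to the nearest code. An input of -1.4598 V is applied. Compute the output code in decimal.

code 4568

Full-scale span = 6.6 V; LSB = 6.6/2^14 = 402.83 µV.
(V_in − V_low)/LSB = (-1.4598 − (−3.3)) / 0.000402832 = 4568.157.
round(4568.157) = 4568.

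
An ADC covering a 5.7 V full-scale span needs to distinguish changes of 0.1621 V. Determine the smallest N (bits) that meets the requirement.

6 bits

Number of steps required ≥ 5.7 V / 0.1621 V = 35.16.
Need 2^N ≥ 35.16; 2^5 = 32, 2^6 = 64.
Minimum N = 6.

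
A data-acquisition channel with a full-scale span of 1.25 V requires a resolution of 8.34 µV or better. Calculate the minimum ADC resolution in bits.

Number of steps required ≥ 1.25 V / 8.34 µV = 149880.10.
Need 2^N ≥ 149880.10; 2^17 = 131072, 2^18 = 262144.
Minimum N = 18.

18 bits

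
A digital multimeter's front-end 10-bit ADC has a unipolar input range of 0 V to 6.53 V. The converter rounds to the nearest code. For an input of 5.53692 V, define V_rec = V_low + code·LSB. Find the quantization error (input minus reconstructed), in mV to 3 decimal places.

One LSB is 6.53 V / 1024 = 6.377 mV.
(V_in − V_low)/LSB = (5.53692 − 0)/0.00637695 = 868.2705 → code 868 (round).
Code 868 maps back to 0 + 868×0.00637695 V = 5.5351953 V.
Difference: 0.00172469 V → 1.725 mV.

1.725 mV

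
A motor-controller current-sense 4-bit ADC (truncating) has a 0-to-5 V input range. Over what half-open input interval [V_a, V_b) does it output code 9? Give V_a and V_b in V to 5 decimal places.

LSB = 5/2^4 = 312.500 mV.
V_a = V_low + 9·LSB = 2.8125 V; V_b = V_low + 10·LSB = 3.125 V.

[2.81250 V, 3.12500 V)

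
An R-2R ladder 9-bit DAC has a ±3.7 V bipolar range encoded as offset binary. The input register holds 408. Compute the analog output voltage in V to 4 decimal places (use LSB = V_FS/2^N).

2.1969 V

LSB = 7.4 V / 2^9 = 14.453 mV.
V_out = (−3.7) + 408 × 0.0144531 V = 2.19687 V.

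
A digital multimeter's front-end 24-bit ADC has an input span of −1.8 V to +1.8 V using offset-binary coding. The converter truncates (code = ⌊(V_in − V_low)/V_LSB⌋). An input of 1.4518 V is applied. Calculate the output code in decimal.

With 16777216 levels over 3.6 V, one step is 0.21 µV.
(1.4518 − (−1.8)) / 2.14577e-07 = 15154486.386 LSBs.
So the output code is 15154486.

code 15154486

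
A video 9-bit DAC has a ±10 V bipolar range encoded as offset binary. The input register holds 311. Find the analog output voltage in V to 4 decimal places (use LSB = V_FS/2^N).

2.1484 V

LSB = 20 V / 2^9 = 39.062 mV.
V_out = (−10) + 311 × 0.0390625 V = 2.14844 V.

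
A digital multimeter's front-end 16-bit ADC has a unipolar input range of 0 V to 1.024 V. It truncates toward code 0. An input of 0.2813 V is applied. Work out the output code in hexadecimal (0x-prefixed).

code 0x4653 (decimal 18003)

With 65536 levels over 1.024 V, one step is 15.62 µV.
(V_in − V_low)/LSB = (0.2813 − 0) / 1.5625e-05 = 18003.200.
⌊·⌋(18003.200) = 18003.
In hexadecimal (0x-prefixed): 0x4653.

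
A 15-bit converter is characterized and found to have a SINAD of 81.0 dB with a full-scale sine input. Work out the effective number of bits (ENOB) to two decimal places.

ENOB = (SINAD − 1.76) / 6.02 = (81.0 − 1.76)/6.02 = 13.163.

13.16 bits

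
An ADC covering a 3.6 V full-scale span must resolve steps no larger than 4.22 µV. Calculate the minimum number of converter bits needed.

Number of steps required ≥ 3.6 V / 4.22 µV = 853080.57.
Need 2^N ≥ 853080.57; 2^19 = 524288, 2^20 = 1048576.
Minimum N = 20.

20 bits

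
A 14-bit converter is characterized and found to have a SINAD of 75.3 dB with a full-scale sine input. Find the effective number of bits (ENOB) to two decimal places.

12.22 bits

ENOB = (SINAD − 1.76) / 6.02 = (75.3 − 1.76)/6.02 = 12.216.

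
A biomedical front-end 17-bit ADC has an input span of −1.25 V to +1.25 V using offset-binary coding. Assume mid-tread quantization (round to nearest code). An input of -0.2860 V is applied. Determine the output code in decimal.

With 131072 levels over 2.5 V, one step is 19.07 µV.
Input sits at 50541.363 steps above V_low.
Round → code 50541.

code 50541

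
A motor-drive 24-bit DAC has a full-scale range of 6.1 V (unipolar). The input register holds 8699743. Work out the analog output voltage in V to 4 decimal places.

3.1631 V

LSB = 6.1 V / 2^24 = 0.36 µV.
V_out = 0 + 8699743 × 3.63588e-07 V = 3.16313 V.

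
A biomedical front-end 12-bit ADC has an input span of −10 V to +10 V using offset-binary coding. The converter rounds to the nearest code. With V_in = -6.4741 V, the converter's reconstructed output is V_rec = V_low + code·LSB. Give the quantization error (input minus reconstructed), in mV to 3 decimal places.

0.509 mV

LSB = 20/2^12 = 4.883 mV.
(V_in − V_low)/LSB = (-6.4741 − (−10))/0.00488281 = 722.1043 → code 722 (round).
Code 722 maps back to (−10) + 722×0.00488281 V = -6.4746094 V.
Difference: 0.000509375 V → 0.509 mV.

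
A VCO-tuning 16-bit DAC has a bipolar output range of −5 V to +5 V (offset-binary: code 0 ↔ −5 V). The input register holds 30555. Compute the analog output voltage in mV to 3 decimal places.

-337.677 mV

LSB = 10 V / 2^16 = 152.59 µV.
V_out = (−5) + 30555 × 0.000152588 V = -0.337677 V.
= -337.677 mV.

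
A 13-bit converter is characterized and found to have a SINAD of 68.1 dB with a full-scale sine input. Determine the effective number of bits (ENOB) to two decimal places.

ENOB = (SINAD − 1.76) / 6.02 = (68.1 − 1.76)/6.02 = 11.020.

11.02 bits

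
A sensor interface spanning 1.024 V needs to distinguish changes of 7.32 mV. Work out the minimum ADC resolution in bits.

Number of steps required ≥ 1.024 V / 7.32 mV = 139.89.
Need 2^N ≥ 139.89; 2^7 = 128, 2^8 = 256.
Minimum N = 8.

8 bits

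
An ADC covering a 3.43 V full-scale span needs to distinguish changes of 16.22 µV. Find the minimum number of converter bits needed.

18 bits

Number of steps required ≥ 3.43 V / 16.22 µV = 211467.32.
Need 2^N ≥ 211467.32; 2^17 = 131072, 2^18 = 262144.
Minimum N = 18.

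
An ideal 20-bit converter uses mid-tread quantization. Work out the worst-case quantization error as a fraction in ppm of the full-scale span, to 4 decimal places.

Rounding → worst-case error = ½ LSB = V_FS/2^21, so 1e+06/2097152 = 0.476837 ppm of full scale.

0.4768 ppm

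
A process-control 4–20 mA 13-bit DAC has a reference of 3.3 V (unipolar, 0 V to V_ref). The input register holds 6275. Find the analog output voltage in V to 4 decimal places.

2.5278 V

LSB = 3.3 V / 2^13 = 402.83 µV.
V_out = 0 + 6275 × 0.000402832 V = 2.52777 V.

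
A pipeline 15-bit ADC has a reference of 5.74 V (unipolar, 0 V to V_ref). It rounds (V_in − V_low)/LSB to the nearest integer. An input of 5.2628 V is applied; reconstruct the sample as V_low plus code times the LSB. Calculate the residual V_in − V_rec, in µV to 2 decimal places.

-34.47 µV

Step size: 5.74 V ÷ 2^15 = 175.17 µV.
(5.2628 − 0)/0.000175171 = 30043.8032; round gives code 30044.
Code 30044 maps back to 0 + 30044×0.000175171 V = 5.2628345 V.
Error = 5.2628 − 5.2628345 = -3.44727e-05 V = -34.47 µV.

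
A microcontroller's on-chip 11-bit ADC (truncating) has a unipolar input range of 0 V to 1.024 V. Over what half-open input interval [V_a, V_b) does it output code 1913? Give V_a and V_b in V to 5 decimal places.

[0.95650 V, 0.95700 V)

LSB = 1.024/2^11 = 0.500 mV.
V_a = V_low + 1913·LSB = 0.9565 V; V_b = V_low + 1914·LSB = 0.957 V.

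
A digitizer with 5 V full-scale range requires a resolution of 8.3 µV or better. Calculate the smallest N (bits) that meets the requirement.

Number of steps required ≥ 5 V / 8.3 µV = 602409.64.
Need 2^N ≥ 602409.64; 2^19 = 524288, 2^20 = 1048576.
Minimum N = 20.

20 bits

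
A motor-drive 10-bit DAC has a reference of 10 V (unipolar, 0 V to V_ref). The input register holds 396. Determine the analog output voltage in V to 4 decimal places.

3.8672 V

LSB = 10 V / 2^10 = 9.766 mV.
V_out = 0 + 396 × 0.00976562 V = 3.86719 V.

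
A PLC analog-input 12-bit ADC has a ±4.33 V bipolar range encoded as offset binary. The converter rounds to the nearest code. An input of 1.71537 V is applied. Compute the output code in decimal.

LSB = 8.66 V / 4096 = 2.114 mV.
Input sits at 2859.334 steps above V_low.
round(2859.334) = 2859.

code 2859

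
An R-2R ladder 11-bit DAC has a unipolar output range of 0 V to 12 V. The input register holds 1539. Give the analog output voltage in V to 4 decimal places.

9.0176 V

LSB = 12 V / 2^11 = 5.859 mV.
V_out = 0 + 1539 × 0.00585938 V = 9.01758 V.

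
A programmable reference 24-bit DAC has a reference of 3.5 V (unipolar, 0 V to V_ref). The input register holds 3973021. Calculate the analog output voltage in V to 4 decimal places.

LSB = 3.5 V / 2^24 = 0.21 µV.
V_out = 0 + 3973021 × 2.08616e-07 V = 0.828837 V.

0.8288 V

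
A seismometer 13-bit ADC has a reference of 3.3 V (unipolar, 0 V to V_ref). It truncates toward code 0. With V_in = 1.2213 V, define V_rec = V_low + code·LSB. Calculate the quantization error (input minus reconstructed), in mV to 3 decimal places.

0.316 mV

Step size: 3.3 V ÷ 2^13 = 402.83 µV.
Scaled input = 3031.7847 LSBs, so code = 3031.
Reconstructed: 1.2209839 V.
V_in − V_rec = 0.000316113 V = 0.316 mV.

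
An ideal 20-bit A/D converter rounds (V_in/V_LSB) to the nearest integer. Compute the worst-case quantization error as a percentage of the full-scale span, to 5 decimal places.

Rounding → worst-case error = ½ LSB = V_FS/2^21, so 100/2097152 = 4.76837e-05 % of full scale.

0.00005 %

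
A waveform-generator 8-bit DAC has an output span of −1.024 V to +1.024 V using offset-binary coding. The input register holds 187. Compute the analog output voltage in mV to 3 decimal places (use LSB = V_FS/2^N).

472.000 mV

LSB = 2.048 V / 2^8 = 8.000 mV.
V_out = (−1.024) + 187 × 0.008 V = 0.472 V.
= 472.000 mV.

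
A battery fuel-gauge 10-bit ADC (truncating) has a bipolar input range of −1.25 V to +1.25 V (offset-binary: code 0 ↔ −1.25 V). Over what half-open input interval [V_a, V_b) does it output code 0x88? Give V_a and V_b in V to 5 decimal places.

[-0.91797 V, -0.91553 V)

LSB = 2.5/2^10 = 2.441 mV.
Code 0x88 = 136 decimal.
V_a = V_low + 136·LSB = -0.917969 V; V_b = V_low + 137·LSB = -0.915527 V.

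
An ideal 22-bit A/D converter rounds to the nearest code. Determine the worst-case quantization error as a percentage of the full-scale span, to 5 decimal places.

0.00001 %

Rounding → worst-case error = ½ LSB = V_FS/2^23, so 100/8388608 = 1.19209e-05 % of full scale.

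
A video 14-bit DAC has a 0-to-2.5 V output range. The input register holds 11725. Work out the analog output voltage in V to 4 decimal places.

LSB = 2.5 V / 2^14 = 152.59 µV.
V_out = 0 + 11725 × 0.000152588 V = 1.78909 V.

1.7891 V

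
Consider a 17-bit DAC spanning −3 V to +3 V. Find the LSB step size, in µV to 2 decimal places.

45.78 µV

Full-scale span = 6 V.
LSB = 6 / 2^17 = 6 / 131072 = 4.57764e-05 V = 45.78 µV.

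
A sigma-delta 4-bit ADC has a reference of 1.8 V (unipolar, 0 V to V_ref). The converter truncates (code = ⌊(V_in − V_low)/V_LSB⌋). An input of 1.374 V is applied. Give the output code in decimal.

Full-scale span = 1.8 V; LSB = 1.8/2^4 = 112.500 mV.
(1.374 − 0) / 0.1125 = 12.213 LSBs.
Floor → code 12.

code 12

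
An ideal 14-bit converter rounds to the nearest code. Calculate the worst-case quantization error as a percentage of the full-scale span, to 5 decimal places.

0.00305 %

Rounding → worst-case error = ½ LSB = V_FS/2^15, so 100/32768 = 0.00305176 % of full scale.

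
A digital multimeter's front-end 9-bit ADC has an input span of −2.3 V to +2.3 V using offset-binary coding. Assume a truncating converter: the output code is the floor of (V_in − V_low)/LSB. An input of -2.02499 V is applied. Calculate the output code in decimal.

Full-scale span = 4.6 V; LSB = 4.6/2^9 = 8.984 mV.
(-2.02499 − (−2.3)) / 0.00898437 = 30.610 LSBs.
⌊·⌋(30.610) = 30.

code 30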